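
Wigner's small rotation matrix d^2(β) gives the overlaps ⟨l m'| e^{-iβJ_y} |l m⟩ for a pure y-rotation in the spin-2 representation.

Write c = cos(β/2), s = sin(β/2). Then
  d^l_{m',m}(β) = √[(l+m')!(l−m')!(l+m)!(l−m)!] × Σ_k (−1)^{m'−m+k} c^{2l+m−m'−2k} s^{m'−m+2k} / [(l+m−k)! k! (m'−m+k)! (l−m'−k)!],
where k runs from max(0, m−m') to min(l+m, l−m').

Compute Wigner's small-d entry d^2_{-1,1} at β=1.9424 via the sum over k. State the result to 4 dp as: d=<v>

d=0.1866

d^2_{-1,1}(β=1.9424) via Wigner's sum:
c=cos(1.9424/2)=0.564309, s=sin(1.9424/2)=0.825563; N=√[1·6·6·1]=6.000000
k: max(0,(1)−(-1))=2 … min(2+(1),2−(-1))=3
  k=2: (−1)^0·6.0000/(2)·0.5643^2·0.8256^2 = +0.651113
  k=3: (−1)^1·6.0000/(6)·0.5643^0·0.8256^4 = -0.464517
d^2_{-1,1}(1.9424) = +0.651113 -0.464517 = +0.186596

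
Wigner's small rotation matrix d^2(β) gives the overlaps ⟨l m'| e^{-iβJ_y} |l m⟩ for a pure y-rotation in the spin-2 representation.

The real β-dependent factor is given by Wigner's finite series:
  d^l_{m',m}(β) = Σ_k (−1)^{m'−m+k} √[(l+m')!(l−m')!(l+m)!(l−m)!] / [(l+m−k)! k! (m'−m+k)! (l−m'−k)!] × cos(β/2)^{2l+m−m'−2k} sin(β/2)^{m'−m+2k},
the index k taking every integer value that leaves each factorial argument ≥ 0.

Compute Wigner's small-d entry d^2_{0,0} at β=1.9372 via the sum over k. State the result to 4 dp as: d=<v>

d=-0.3075

d^2_{0,0}(β=1.9372) via Wigner's sum:
With c≡cos(β/2)=0.566454 and s≡sin(β/2)=0.824093, N=[2·2·2·2]^{1/2}=4.000000
Admissible k: 0..2 (factorial args all ≥0)
  k=0: (−1)^0·4.0000/(4)·0.5665^4·0.8241^0 = +0.102958
  k=1: (−1)^1·4.0000/(1)·0.5665^2·0.8241^2 = -0.871650
  k=2: (−1)^2·4.0000/(4)·0.5665^0·0.8241^4 = +0.461218
d^2_{0,0}(1.9372) = +0.102958 -0.871650 +0.461218 = -0.307475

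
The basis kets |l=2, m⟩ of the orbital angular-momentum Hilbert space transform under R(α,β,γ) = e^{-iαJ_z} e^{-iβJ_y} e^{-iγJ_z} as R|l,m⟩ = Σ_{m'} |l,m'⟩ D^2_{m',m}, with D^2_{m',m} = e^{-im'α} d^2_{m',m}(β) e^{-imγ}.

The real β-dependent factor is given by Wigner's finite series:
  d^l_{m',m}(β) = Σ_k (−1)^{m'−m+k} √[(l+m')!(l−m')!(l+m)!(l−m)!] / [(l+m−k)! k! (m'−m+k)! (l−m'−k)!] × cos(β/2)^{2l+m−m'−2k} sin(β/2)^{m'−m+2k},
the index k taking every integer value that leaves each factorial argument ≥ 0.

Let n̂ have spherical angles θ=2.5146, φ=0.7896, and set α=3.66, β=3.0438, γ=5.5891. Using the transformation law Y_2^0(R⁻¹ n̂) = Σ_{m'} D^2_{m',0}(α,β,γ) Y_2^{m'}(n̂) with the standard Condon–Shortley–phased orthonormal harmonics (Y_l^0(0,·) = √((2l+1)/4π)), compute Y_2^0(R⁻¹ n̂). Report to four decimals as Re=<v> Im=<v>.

Re=0.2179 Im=0.0000

Need the full column D^2_{m',0} for m'=−2..2 at α=3.66, β=3.0438, γ=5.5891.
cos(β/2)=0.048877, sin(β/2)=0.998805
d^2_{-2,0}: single k=2 term ⇒ +0.005838;  D = +0.002971+0.005025i
d^2_{-1,0}: k∈[1..2] ⇒ +0.000286 -0.119295 = -0.119009;  D = +0.103372+0.058969i
d^2_{0,0}: k∈[0..2] ⇒ +0.000006 -0.009533 +0.995228 = +0.985701;  D = +0.985701+0.000000i
d^2_{1,0}: k∈[0..1] ⇒ -0.000286 +0.119295 = +0.119009;  D = -0.103372+0.058969i
d^2_{2,0}: single k=0 term ⇒ +0.005838;  D = +0.002971-0.005025i
Y_2^{m'}(θ=2.5146,φ=0.7896) and Σ D·Y over m':
  (+0.0030+0.0050i)·(-0.0011-0.1330i)  (+0.1034+0.0590i)·(-0.2585+0.2606i)  (+0.9857+0.0000i)·(+0.3051+0.0000i)  (-0.1034+0.0590i)·(+0.2585+0.2606i)  (+0.0030-0.0050i)·(-0.0011+0.1330i)
Y_2^0(R⁻¹ n̂) = +0.217876-0.000000i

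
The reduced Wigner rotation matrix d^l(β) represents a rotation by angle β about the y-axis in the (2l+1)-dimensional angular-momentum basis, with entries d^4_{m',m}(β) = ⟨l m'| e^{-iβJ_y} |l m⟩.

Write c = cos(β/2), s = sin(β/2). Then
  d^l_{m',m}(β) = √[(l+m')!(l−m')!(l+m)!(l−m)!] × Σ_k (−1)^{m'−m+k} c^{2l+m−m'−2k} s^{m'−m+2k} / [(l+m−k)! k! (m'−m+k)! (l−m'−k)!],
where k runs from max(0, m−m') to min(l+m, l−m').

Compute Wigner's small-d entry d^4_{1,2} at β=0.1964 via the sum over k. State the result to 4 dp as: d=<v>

d^4_{1,2}(β=0.1964) via Wigner's sum:
c=cos(0.1964/2)=0.995182, s=sin(0.1964/2)=0.098042; N=√[120·6·720·2]=1018.233765
Admissible k: 1..3 (factorial args all ≥0)
  k=1: (−1)^0·1018.2338/(240)·0.9952^7·0.0980^1 = +0.402131
  k=2: (−1)^1·1018.2338/(48)·0.9952^5·0.0980^3 = -0.019515
  k=3: (−1)^2·1018.2338/(72)·0.9952^3·0.0980^5 = +0.000126
d^4_{1,2}(0.1964) = +0.402131 -0.019515 +0.000126 = +0.382743

d=0.3827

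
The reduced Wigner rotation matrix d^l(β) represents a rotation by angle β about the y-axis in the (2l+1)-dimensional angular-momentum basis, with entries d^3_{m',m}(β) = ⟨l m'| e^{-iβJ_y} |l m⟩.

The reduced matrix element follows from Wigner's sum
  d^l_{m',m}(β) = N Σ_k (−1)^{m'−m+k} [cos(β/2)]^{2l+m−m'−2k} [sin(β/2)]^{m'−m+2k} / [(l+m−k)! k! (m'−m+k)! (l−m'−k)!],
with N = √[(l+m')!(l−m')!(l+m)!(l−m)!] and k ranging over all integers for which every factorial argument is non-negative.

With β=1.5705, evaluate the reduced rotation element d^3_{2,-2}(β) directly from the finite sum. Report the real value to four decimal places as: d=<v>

d^3_{2,-2}(β=1.5705) via Wigner's sum:
With c≡cos(β/2)=0.707212 and s≡sin(β/2)=0.707002, N=[120·1·1·120]^{1/2}=120.000000
The bounds max(0,m−m')=0 and min(l+m,l−m')=1 give 2 terms
  k=0: (−1)^4·120.0000/(24)·0.7072^2·0.7070^4 = +0.624815
  k=1: (−1)^5·120.0000/(120)·0.7072^0·0.7070^6 = -0.124889
d^3_{2,-2}(1.5705) = +0.624815 -0.124889 = +0.499926

d=0.4999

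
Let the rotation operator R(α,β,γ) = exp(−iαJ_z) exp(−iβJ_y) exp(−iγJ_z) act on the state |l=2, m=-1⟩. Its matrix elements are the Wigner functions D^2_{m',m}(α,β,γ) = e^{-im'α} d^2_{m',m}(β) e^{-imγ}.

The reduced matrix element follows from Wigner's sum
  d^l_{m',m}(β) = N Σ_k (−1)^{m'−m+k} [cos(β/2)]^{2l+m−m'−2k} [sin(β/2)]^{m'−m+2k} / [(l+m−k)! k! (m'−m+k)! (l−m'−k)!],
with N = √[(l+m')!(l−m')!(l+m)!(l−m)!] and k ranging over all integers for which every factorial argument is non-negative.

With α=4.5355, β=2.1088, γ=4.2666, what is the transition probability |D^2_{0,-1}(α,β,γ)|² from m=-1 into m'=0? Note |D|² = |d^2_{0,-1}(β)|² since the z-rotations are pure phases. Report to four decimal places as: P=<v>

First d^2_{0,-1}(β=2.1088), then the phase factors e^{-i(0)α} and e^{-i(-1)γ}:
c=cos(2.1088/2)=0.493750, s=sin(2.1088/2)=0.869604; N=√[2·2·1·6]=4.898979
k: max(0,(-1)−(0))=0 … min(2+(-1),2−(0))=1
  k=0: (−1)^1·4.8990/(2)·0.4937^3·0.8696^1 = -0.256400
  k=1: (−1)^2·4.8990/(2)·0.4937^1·0.8696^3 = +0.795330
d^2_{0,-1}(2.1088) = -0.256400 +0.795330 = +0.538930
|D^2_{0,-1}|² = |d^2_{0,-1}(β)|² = (+0.538930)² = 0.290445 (the z-rotation phases have unit modulus)

P=0.2904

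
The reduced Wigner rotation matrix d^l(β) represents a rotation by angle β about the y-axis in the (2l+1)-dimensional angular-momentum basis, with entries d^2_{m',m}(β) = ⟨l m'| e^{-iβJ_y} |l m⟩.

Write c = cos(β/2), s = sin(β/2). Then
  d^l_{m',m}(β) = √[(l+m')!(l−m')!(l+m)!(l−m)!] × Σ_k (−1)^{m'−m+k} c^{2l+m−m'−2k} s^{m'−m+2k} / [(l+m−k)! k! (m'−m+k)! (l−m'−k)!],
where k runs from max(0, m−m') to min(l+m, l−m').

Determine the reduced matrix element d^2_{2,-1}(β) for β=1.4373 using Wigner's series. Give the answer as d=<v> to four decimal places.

d=-0.4296

d^2_{2,-1}(β=1.4373) via Wigner's sum:
With c≡cos(β/2)=0.752695 and s≡sin(β/2)=0.658369, N=[24·1·1·6]^{1/2}=12.000000
k∈{0} keeps every argument non-negative
  k=0: (−1)^3·12.0000/(6)·0.7527^1·0.6584^3 = -0.429593
d^2_{2,-1}(1.4373) = -0.429593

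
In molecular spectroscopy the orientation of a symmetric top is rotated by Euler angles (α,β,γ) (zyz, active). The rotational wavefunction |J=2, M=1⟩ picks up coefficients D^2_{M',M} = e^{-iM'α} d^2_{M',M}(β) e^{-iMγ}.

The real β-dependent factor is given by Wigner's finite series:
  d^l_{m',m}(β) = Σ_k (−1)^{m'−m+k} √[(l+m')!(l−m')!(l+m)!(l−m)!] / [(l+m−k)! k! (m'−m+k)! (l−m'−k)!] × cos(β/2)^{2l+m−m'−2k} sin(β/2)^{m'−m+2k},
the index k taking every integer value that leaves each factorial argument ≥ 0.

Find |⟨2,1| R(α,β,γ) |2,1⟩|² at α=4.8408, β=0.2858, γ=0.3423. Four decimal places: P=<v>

P=0.8104

First d^2_{1,1}(β=0.2858), then the phase factors e^{-i(1)α} and e^{-i(1)γ}:
Half-angle: c=0.989807, s=0.142414. N=√(6·1·6·1)=6.000000
k: max(0,(1)−(1))=0 … min(2+(1),2−(1))=1
  k=0: (−1)^0·6.0000/(6)·0.9898^4·0.1424^0 = +0.959848
  k=1: (−1)^1·6.0000/(2)·0.9898^2·0.1424^2 = -0.059611
d^2_{1,1}(0.2858) = +0.959848 -0.059611 = +0.900236
|D^2_{1,1}|² = |d^2_{1,1}(β)|² = (+0.900236)² = 0.810426 (the z-rotation phases have unit modulus)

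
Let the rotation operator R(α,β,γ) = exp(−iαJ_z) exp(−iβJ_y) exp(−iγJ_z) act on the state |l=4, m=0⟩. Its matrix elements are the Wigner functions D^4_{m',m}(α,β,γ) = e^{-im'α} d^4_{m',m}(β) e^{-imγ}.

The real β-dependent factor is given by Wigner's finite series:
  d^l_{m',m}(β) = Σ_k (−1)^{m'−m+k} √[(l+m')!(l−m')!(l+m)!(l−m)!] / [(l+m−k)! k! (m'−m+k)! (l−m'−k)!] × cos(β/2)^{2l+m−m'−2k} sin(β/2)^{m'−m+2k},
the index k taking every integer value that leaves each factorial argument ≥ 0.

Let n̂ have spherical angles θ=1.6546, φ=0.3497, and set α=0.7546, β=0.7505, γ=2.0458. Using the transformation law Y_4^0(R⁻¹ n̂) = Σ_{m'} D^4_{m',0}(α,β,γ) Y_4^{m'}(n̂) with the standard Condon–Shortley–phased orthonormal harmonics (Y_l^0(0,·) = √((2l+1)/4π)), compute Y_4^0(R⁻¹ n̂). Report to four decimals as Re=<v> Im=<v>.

Re=-0.3170 Im=0.0000

Need the full column D^4_{m',0} for m'=−4..4 at α=0.7546, β=0.7505, γ=2.0458.
cos(β/2)=0.930416, sin(β/2)=0.366505
d^4_{-4,0}: single k=4 term ⇒ +0.113130;  D = -0.112273+0.013902i
d^4_{-3,0}: k∈[3..4] ⇒ +0.406153 -0.063023 = +0.343131;  D = -0.219209+0.263981i
d^4_{-2,0}: k∈[2..4] ⇒ +0.826693 -0.342073 +0.019905 = +0.504525;  D = +0.031057+0.503568i
d^4_{-1,0}: k∈[1..4] ⇒ +0.989317 -0.921069 +0.142922 -0.003696 = +0.207473;  D = +0.151153+0.142118i
d^4_{0,0}: k∈[0..4] ⇒ +0.561588 -1.394258 +0.486779 -0.033570 +0.000326 = -0.379137;  D = -0.379137+0.000000i
d^4_{1,0}: k∈[0..3] ⇒ -0.989317 +0.921069 -0.142922 +0.003696 = -0.207473;  D = -0.151153+0.142118i
d^4_{2,0}: k∈[0..2] ⇒ +0.826693 -0.342073 +0.019905 = +0.504525;  D = +0.031057-0.503568i
d^4_{3,0}: k∈[0..1] ⇒ -0.406153 +0.063023 = -0.343131;  D = +0.219209+0.263981i
d^4_{4,0}: single k=0 term ⇒ +0.113130;  D = -0.112273-0.013902i
Y_4^{m'}(θ=1.6546,φ=0.3497) and Σ D·Y over m':
  (-0.1123+0.0139i)·(+0.0747-0.4299i)  (-0.2192+0.2640i)·(-0.0517+0.0899i)  (+0.0311+0.5036i)·(-0.2417+0.2034i)  (+0.1512+0.1421i)·(+0.1094-0.0399i)  (-0.3791+0.0000i)·(+0.2953+0.0000i)  (-0.1512+0.1421i)·(-0.1094-0.0399i)  (+0.0311-0.5036i)·(-0.2417-0.2034i)  (+0.2192+0.2640i)·(+0.0517+0.0899i)  (-0.1123-0.0139i)·(+0.0747+0.4299i)
Y_4^0(R⁻¹ n̂) = -0.316988+0.000000i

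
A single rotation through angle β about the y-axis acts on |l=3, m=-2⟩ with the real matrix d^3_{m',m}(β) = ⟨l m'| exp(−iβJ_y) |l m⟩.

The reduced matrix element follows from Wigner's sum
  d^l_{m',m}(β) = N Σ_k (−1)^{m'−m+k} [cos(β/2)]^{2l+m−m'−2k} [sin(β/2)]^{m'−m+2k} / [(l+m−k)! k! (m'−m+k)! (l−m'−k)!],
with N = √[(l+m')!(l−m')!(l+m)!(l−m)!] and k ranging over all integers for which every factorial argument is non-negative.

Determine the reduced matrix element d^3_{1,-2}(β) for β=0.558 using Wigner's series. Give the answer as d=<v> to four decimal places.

d=-0.1125

d^3_{1,-2}(β=0.558) via Wigner's sum:
c=cos(0.558/2)=0.961331, s=sin(0.558/2)=0.275394; N=√[24·2·1·120]=75.894664
k: max(0,(-2)−(1))=0 … min(3+(-2),3−(1))=1
  k=0: (−1)^3·75.8947/(12)·0.9613^3·0.2754^3 = -0.117359
  k=1: (−1)^4·75.8947/(24)·0.9613^1·0.2754^5 = +0.004816
d^3_{1,-2}(0.558) = -0.117359 +0.004816 = -0.112543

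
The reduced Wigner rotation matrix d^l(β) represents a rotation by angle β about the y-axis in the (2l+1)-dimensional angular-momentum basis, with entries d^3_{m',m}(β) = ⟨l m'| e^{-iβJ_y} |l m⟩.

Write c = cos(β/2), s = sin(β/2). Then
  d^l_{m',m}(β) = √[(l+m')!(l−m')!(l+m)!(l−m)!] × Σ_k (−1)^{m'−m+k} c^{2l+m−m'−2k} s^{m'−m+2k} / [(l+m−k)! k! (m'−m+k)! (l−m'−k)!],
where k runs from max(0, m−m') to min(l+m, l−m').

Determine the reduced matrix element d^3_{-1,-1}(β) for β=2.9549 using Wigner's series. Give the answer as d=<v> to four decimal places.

d=0.0506

d^3_{-1,-1}(β=2.9549) via Wigner's sum:
c=cos(2.9549/2)=0.093211, s=sin(2.9549/2)=0.995646; N=√[2·24·2·24]=48.000000
Admissible k: 0..2 (factorial args all ≥0)
  k=0: (−1)^0·48.0000/(48)·0.0932^6·0.9956^0 = +0.000001
  k=1: (−1)^1·48.0000/(6)·0.0932^4·0.9956^2 = -0.000599
  k=2: (−1)^2·48.0000/(8)·0.0932^2·0.9956^4 = +0.051228
d^3_{-1,-1}(2.9549) = +0.000001 -0.000599 +0.051228 = +0.050630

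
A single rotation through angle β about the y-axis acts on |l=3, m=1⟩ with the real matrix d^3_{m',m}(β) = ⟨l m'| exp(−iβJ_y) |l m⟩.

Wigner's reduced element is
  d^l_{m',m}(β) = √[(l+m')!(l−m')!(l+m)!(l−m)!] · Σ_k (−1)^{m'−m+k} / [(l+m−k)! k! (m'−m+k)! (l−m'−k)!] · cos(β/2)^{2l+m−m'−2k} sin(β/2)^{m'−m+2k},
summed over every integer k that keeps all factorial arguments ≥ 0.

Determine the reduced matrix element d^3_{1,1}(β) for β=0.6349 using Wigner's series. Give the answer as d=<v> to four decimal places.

d=0.1517

d^3_{1,1}(β=0.6349) via Wigner's sum:
With c≡cos(β/2)=0.950034 and s≡sin(β/2)=0.312145, N=[24·2·24·2]^{1/2}=48.000000
k: max(0,(1)−(1))=0 … min(3+(1),3−(1))=2
  k=0: (−1)^0·48.0000/(48)·0.9500^6·0.3121^0 = +0.735252
  k=1: (−1)^1·48.0000/(6)·0.9500^4·0.3121^2 = -0.634980
  k=2: (−1)^2·48.0000/(8)·0.9500^2·0.3121^4 = +0.051411
d^3_{1,1}(0.6349) = +0.735252 -0.634980 +0.051411 = +0.151683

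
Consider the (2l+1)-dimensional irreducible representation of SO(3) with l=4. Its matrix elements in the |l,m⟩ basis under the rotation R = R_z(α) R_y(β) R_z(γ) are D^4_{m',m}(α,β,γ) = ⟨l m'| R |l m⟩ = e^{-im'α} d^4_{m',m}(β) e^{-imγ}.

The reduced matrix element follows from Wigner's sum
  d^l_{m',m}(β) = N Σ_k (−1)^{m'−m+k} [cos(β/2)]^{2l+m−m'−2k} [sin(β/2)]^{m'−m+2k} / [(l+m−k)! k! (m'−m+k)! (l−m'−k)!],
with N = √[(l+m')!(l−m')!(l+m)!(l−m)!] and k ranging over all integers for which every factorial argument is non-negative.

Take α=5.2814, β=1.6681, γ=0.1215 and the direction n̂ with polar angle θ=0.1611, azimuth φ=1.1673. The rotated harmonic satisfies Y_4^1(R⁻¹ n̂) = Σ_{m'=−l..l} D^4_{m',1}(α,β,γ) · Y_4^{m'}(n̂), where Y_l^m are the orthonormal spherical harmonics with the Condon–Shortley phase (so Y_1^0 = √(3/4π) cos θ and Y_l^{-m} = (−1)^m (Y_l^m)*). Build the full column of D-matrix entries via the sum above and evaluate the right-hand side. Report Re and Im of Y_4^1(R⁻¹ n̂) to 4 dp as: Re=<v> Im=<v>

Need the full column D^4_{m',1} for m'=−4..4 at α=5.2814, β=1.6681, γ=0.1215.
cos(β/2)=0.671882, sin(β/2)=0.740659
d^4_{-4,1}: single k=5 term ⇒ +0.505897;  D = -0.278828+0.422122i
d^4_{-3,1}: k∈[4..5] ⇒ +0.811264 -0.591513 = +0.219751;  D = -0.219728-0.003238i
d^4_{-2,1}: k∈[3..5] ⇒ +0.786743 -1.434085 +0.348542 = -0.298799;  D = +0.157266+0.254064i
d^4_{-1,1}: k∈[2..5] ⇒ +0.504653 -1.839774 +1.117854 -0.090562 = -0.307829;  D = -0.133205+0.277516i
d^4_{0,1}: k∈[1..4] ⇒ +0.204730 -1.492740 +1.813989 -0.367396 = +0.158584;  D = +0.157415-0.019221i
d^4_{1,1}: k∈[0..3] ⇒ +0.041528 -0.756979 +1.839774 -0.745236 = +0.379087;  D = +0.241452+0.292246i
d^4_{2,1}: k∈[0..2] ⇒ -0.194224 +1.180115 -0.956056 = +0.029834;  D = -0.009137+0.028400i
d^4_{3,1}: k∈[0..1] ⇒ +0.400556 -0.811264 = -0.410708;  D = +0.397142-0.104687i
d^4_{4,1}: single k=0 term ⇒ -0.416305;  D = +0.306289+0.281952i
Y_4^{m'}(θ=0.1611,φ=1.1673) and Σ D·Y over m':
  (-0.2788+0.4221i)·(-0.0000+0.0003i)  (-0.2197-0.0032i)·(-0.0048+0.0018i)  (+0.1573+0.2541i)·(-0.0346-0.0362i)  (-0.1332+0.2775i)·(+0.1123-0.2631i)  (+0.1574-0.0192i)·(+0.7399+0.0000i)  (+0.2415+0.2922i)·(-0.1123-0.2631i)  (-0.0091+0.0284i)·(-0.0346+0.0362i)  (+0.3971-0.1047i)·(+0.0048+0.0018i)  (+0.3063+0.2820i)·(-0.0000-0.0003i)
Y_4^1(R⁻¹ n̂) = +0.230433-0.060512i

Re=0.2304 Im=-0.0605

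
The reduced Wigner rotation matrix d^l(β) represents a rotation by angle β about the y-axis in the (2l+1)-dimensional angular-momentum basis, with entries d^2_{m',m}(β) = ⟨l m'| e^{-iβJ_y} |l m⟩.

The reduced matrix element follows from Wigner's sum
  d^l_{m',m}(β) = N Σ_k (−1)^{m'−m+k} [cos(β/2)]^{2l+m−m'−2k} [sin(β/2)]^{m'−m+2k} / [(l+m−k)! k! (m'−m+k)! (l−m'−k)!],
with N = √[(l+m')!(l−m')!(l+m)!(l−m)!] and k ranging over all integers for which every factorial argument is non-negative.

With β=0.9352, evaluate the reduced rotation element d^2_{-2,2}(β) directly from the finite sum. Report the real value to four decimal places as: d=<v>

d^2_{-2,2}(β=0.9352) via Wigner's sum:
With c≡cos(β/2)=0.892653 and s≡sin(β/2)=0.450745, N=[1·24·24·1]^{1/2}=24.000000
Admissible k: 4..4 (factorial args all ≥0)
  k=4: (−1)^0·24.0000/(24)·0.8927^0·0.4507^4 = +0.041279
d^2_{-2,2}(0.9352) = +0.041279

d=0.0413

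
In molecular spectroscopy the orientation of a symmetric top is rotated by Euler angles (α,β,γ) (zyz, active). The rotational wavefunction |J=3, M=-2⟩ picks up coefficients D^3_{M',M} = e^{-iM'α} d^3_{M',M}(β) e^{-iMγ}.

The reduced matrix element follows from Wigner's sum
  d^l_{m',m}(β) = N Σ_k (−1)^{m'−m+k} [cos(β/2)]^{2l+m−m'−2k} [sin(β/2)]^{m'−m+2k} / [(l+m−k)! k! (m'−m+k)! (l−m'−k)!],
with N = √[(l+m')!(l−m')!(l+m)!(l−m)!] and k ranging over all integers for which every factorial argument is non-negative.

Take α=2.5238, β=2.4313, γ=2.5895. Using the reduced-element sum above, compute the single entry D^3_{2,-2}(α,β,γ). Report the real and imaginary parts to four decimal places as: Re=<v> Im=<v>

Re=-0.2103 Im=-0.0278

D^3_{2,-2}(2.5238,2.4313,2.5895) = e^{-i·2·2.5238}·d^3_{2,-2}(2.4313)·e^{-i·-2·2.5895}. Compute d first:
Half-angle: c=0.347728, s=0.937596. N=√(120·1·1·120)=120.000000
The bounds max(0,m−m')=0 and min(l+m,l−m')=1 give 2 terms
  k=0: (−1)^4·120.0000/(24)·0.3477^2·0.9376^4 = +0.467208
  k=1: (−1)^5·120.0000/(120)·0.3477^0·0.9376^6 = -0.679350
d^3_{2,-2}(2.4313) = +0.467208 -0.679350 = -0.212141
Phases: e^{-i·(2)·2.5238}=+0.328968+0.944341i, e^{-i·(-2)·2.5895}=+0.449862-0.893098i ⇒ D=-0.210313-0.027795i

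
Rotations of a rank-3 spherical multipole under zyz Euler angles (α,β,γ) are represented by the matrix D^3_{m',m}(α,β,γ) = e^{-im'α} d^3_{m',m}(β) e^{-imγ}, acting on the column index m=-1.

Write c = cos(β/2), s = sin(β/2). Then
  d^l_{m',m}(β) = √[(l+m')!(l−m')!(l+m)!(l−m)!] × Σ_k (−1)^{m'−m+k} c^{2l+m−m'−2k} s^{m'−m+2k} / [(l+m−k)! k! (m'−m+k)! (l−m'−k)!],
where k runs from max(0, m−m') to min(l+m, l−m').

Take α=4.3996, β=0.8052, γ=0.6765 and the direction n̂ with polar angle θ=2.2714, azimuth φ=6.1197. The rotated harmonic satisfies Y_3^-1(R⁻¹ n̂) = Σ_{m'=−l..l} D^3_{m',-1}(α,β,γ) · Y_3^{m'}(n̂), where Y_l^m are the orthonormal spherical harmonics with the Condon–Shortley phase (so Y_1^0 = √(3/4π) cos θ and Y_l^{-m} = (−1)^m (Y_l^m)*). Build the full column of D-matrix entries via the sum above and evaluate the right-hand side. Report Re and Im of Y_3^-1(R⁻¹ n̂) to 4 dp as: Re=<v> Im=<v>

Re=0.0995 Im=-0.0447

Need the full column D^3_{m',-1} for m'=−3..3 at α=4.3996, β=0.8052, γ=0.6765.
cos(β/2)=0.920045, sin(β/2)=0.391812
d^3_{-3,-1}: single k=2 term ⇒ +0.426028;  D = +0.110292+0.411504i
d^3_{-2,-1}: k∈[1..2] ⇒ +0.816815 -0.296272 = +0.520543;  D = -0.519869-0.026496i
d^3_{-1,-1}: k∈[0..2] ⇒ +0.606535 -0.879999 +0.119696 = -0.153768;  D = -0.054702+0.143709i
d^3_{0,-1}: k∈[0..2] ⇒ -0.894776 +0.486824 -0.029430 = -0.437382;  D = -0.341057-0.273831i
d^3_{1,-1}: k∈[0..2] ⇒ +0.659999 -0.159595 +0.003618 = +0.504022;  D = -0.421179+0.276851i
d^3_{2,-1}: k∈[0..1] ⇒ -0.296272 +0.026866 = -0.269406;  D = +0.071526+0.259738i
d^3_{3,-1}: single k=0 term ⇒ +0.077263;  D = +0.077188+0.003404i
Y_3^{m'}(θ=2.2714,φ=6.1197) and Σ D·Y over m':
  (+0.1103+0.4115i)·(+0.1644+0.0878i)  (-0.5199-0.0265i)·(-0.3646-0.1237i)  (-0.0547+0.1437i)·(+0.2628+0.0433i)  (-0.3411-0.2738i)·(+0.2218+0.0000i)  (-0.4212+0.2769i)·(-0.2628+0.0433i)  (+0.0715+0.2597i)·(-0.3646+0.1237i)  (+0.0772+0.0034i)·(-0.1644+0.0878i)
Y_3^-1(R⁻¹ n̂) = +0.099527-0.044708i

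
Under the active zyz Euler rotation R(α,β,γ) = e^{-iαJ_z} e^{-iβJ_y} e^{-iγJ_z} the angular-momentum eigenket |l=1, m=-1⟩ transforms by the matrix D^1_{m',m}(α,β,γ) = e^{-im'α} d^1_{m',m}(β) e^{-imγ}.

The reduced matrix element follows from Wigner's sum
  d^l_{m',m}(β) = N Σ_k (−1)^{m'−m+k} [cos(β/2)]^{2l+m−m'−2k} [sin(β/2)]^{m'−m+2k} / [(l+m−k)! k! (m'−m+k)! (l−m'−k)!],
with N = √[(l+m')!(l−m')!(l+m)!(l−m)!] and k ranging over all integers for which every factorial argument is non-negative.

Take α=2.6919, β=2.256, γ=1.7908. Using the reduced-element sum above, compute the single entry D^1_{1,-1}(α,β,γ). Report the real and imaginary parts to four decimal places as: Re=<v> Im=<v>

D^1_{1,-1}(2.6919,2.256,1.7908) = e^{-i·1·2.6919}·d^1_{1,-1}(2.256)·e^{-i·-1·1.7908}. Compute d first:
Half-angle: c=0.428468, s=0.903557. N=√(2·1·1·2)=2.000000
Admissible k: 0..0 (factorial args all ≥0)
  k=0: (−1)^2·2.0000/(2)·0.4285^0·0.9036^2 = +0.816415
d^1_{1,-1}(2.256) = +0.816415
Phases: e^{-i·(1)·2.6919}=-0.900581-0.434689i, e^{-i·(-1)·1.7908}=-0.218233+0.975897i ⇒ D=+0.506788-0.640078i

Re=0.5068 Im=-0.6401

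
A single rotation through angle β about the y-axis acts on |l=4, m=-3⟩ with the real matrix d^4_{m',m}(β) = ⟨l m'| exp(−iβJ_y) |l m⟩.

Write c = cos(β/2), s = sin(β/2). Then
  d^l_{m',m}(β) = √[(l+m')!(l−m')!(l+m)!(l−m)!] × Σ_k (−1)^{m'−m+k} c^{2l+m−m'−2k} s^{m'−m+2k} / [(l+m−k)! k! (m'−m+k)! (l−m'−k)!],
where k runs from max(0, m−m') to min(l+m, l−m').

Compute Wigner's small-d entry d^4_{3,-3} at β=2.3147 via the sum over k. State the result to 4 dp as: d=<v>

d^4_{3,-3}(β=2.3147) via Wigner's sum:
Half-angle: c=0.401768, s=0.915742. N=√(5040·1·1·5040)=5040.000000
k∈{0,1} keeps every argument non-negative
  k=0: (−1)^6·5040.0000/(720)·0.4018^2·0.9157^6 = +0.666324
  k=1: (−1)^7·5040.0000/(5040)·0.4018^0·0.9157^8 = -0.494520
d^4_{3,-3}(2.3147) = +0.666324 -0.494520 = +0.171805

d=0.1718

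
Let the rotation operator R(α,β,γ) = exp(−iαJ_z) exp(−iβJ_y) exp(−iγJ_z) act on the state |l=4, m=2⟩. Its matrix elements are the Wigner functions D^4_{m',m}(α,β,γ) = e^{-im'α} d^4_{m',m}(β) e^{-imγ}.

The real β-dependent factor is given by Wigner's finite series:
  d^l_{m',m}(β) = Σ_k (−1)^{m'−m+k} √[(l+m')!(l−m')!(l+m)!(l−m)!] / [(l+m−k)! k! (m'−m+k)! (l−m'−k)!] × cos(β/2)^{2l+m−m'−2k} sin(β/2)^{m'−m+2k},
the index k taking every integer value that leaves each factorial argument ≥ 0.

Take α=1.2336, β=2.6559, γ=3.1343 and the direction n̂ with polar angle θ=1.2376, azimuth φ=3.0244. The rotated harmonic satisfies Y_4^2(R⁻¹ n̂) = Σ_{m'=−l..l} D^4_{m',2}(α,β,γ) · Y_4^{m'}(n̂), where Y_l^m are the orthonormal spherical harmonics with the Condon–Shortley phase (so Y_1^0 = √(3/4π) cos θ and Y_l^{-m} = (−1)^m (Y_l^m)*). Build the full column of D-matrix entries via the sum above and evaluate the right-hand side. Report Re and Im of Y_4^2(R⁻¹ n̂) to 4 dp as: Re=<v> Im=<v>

Need the full column D^4_{m',2} for m'=−4..4 at α=1.2336, β=2.6559, γ=3.1343.
cos(β/2)=0.240466, sin(β/2)=0.970657
d^4_{-4,2}: single k=6 term ⇒ +0.255908;  D = +0.059984-0.248779i
d^4_{-3,2}: k∈[5..6] ⇒ +0.134486 -0.730433 = -0.595947;  D = +0.500505+0.323492i
d^4_{-2,2}: k∈[4..6] ⇒ +0.044522 -0.580345 +0.788003 = +0.252180;  D = -0.199250+0.154578i
d^4_{-1,2}: k∈[3..5] ⇒ +0.010399 -0.254155 +0.828233 = +0.584477;  D = +0.185305+0.554324i
d^4_{0,2}: k∈[2..4] ⇒ +0.001728 -0.075088 +0.458803 = +0.385443;  D = +0.385402+0.005622i
d^4_{1,2}: k∈[1..3] ⇒ +0.000191 -0.015598 +0.169437 = +0.154030;  D = +0.053074-0.144597i
d^4_{2,2}: k∈[0..2] ⇒ +0.000011 -0.002186 +0.044522 = +0.042347;  D = -0.032688-0.026922i
d^4_{3,2}: k∈[0..1] ⇒ -0.000169 +0.008254 = +0.008085;  D = -0.006915+0.004189i
d^4_{4,2}: single k=0 term ⇒ +0.000964;  D = +0.000199+0.000943i
Y_4^{m'}(θ=1.2376,φ=3.0244) and Σ D·Y over m':
  (+0.0600-0.2488i)·(+0.3148+0.1594i)  (+0.5005+0.3235i)·(-0.3243-0.1190i)  (-0.1993+0.1546i)·(-0.0730-0.0174i)  (+0.1853+0.5543i)·(+0.3269+0.0385i)  (+0.3854+0.0056i)·(+0.0202+0.0000i)  (+0.0531-0.1446i)·(-0.3269+0.0385i)  (-0.0327-0.0269i)·(-0.0730+0.0174i)  (-0.0069+0.0042i)·(+0.3243-0.1190i)  (+0.0002+0.0009i)·(+0.3148-0.1594i)
Y_4^2(R⁻¹ n̂) = -0.011476+0.000572i

Re=-0.0115 Im=0.0006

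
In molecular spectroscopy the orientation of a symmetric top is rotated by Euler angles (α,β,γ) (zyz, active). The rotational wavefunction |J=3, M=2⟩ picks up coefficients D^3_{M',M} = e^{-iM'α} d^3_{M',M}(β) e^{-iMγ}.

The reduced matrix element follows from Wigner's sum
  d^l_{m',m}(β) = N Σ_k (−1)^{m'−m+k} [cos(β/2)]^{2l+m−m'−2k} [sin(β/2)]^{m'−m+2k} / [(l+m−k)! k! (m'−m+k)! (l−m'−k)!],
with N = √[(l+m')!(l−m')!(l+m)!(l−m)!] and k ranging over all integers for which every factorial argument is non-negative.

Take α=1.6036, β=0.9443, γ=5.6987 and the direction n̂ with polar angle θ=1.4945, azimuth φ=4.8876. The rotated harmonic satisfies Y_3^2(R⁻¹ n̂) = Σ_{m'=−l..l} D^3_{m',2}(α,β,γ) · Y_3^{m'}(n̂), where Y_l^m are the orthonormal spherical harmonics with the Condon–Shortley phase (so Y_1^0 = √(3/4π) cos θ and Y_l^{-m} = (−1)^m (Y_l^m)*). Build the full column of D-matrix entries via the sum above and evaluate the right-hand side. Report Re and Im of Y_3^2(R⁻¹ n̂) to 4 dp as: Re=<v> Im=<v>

Need the full column D^3_{m',2} for m'=−3..3 at α=1.6036, β=0.9443, γ=5.6987.
cos(β/2)=0.890593, sin(β/2)=0.454802
d^3_{-3,2}: single k=5 term ⇒ +0.042449;  D = +0.040510-0.012683i
d^3_{-2,2}: k∈[4..5] ⇒ +0.169675 -0.008850 = +0.160825;  D = -0.053059-0.151820i
d^3_{-1,2}: k∈[3..4] ⇒ +0.420276 -0.054801 = +0.365475;  D = -0.340871+0.131828i
d^3_{0,2}: k∈[2..3] ⇒ +0.712725 -0.185870 = +0.526855;  D = +0.206053+0.484890i
d^3_{1,2}: k∈[1..2] ⇒ +0.805782 -0.420276 = +0.385506;  D = +0.349664-0.162327i
d^3_{2,2}: k∈[0..1] ⇒ +0.498970 -0.650626 = -0.151656;  D = +0.068336+0.135387i
d^3_{3,2}: single k=0 term ⇒ -0.624156;  D = +0.547678-0.299366i
Y_3^{m'}(θ=1.4945,φ=4.8876) and Σ D·Y over m':
  (+0.0405-0.0127i)·(-0.2075-0.3578i)  (-0.0531-0.1518i)·(-0.0727+0.0266i)  (-0.3409+0.1318i)·(-0.0545-0.3081i)  (+0.2061+0.4849i)·(-0.0845+0.0000i)  (+0.3497-0.1623i)·(+0.0545-0.3081i)  (+0.0683+0.1354i)·(-0.0727-0.0266i)  (+0.5477-0.2994i)·(+0.2075-0.3578i)
Y_3^2(R⁻¹ n̂) = +0.010988-0.331685i

Re=0.0110 Im=-0.3317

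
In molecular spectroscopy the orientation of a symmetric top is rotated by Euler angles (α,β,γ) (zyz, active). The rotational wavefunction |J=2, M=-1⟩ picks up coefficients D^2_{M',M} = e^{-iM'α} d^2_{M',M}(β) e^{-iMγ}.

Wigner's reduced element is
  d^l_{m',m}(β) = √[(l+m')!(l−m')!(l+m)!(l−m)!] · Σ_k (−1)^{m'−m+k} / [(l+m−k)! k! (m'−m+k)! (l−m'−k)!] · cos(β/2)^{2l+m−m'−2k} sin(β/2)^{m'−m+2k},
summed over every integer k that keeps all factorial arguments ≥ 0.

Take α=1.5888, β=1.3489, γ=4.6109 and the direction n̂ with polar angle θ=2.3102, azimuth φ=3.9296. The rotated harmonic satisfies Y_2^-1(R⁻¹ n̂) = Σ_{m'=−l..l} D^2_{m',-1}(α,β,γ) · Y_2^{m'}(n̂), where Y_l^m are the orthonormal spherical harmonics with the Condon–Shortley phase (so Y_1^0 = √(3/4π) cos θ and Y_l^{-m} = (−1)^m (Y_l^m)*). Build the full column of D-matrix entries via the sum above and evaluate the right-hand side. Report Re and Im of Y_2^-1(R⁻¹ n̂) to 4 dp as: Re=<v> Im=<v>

Need the full column D^2_{m',-1} for m'=−2..2 at α=1.5888, β=1.3489, γ=4.6109.
cos(β/2)=0.781051, sin(β/2)=0.624468
d^2_{-2,-1}: single k=1 term ⇒ +0.595083;  D = +0.038939+0.593808i
d^2_{-1,-1}: k∈[0..1] ⇒ +0.372149 -0.713674 = -0.341525;  D = -0.340335+0.028479i
d^2_{0,-1}: k∈[0..1] ⇒ -0.728825 +0.465892 = -0.262933;  D = +0.026639+0.261580i
d^2_{1,-1}: k∈[0..1] ⇒ +0.713674 -0.152069 = +0.561605;  D = -0.557600+0.066948i
d^2_{2,-1}: single k=0 term ⇒ -0.380399;  D = -0.052139-0.376809i
Y_2^{m'}(θ=2.3102,φ=3.9296) and Σ D·Y over m':
  (+0.0389+0.5938i)·(-0.0011-0.2109i)  (-0.3403+0.0285i)·(+0.2713-0.2727i)  (+0.0266+0.2616i)·(+0.1142+0.0000i)  (-0.5576+0.0669i)·(-0.2713-0.2727i)  (-0.0521-0.3768i)·(-0.0011+0.2109i)
Y_2^-1(R⁻¹ n̂) = +0.292697+0.244861i

Re=0.2927 Im=0.2449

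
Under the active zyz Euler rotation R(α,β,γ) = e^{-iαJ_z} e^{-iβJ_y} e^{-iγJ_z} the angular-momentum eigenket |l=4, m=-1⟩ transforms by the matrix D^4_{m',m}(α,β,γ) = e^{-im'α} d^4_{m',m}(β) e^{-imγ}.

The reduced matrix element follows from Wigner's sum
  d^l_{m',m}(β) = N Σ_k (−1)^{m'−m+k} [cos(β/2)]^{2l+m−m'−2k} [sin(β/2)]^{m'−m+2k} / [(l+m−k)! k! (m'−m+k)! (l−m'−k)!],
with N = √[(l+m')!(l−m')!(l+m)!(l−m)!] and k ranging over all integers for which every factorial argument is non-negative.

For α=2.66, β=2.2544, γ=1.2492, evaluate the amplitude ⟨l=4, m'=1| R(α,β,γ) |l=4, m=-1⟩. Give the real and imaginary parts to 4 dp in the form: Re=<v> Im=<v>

Re=0.0686 Im=-0.4253

Split into d^4_{1,-1}(β=2.2544) × two z-phases.
With c≡cos(β/2)=0.429190 and s≡sin(β/2)=0.903214, N=[120·6·6·120]^{1/2}=720.000000
Admissible k: 0..3 (factorial args all ≥0)
  k=0: (−1)^2·720.0000/(72)·0.4292^6·0.9032^2 = +0.050990
  k=1: (−1)^3·720.0000/(24)·0.4292^4·0.9032^4 = -0.677461
  k=2: (−1)^4·720.0000/(48)·0.4292^2·0.9032^6 = +1.500152
  k=3: (−1)^5·720.0000/(720)·0.4292^0·0.9032^8 = -0.442920
d^4_{1,-1}(2.2544) = +0.050990 -0.677461 +1.500152 -0.442920 = +0.430761
Phases: e^{-i·(1)·2.66}=-0.886258-0.463191i, e^{-i·(-1)·1.2492}=+0.316081+0.948732i ⇒ D=+0.068627-0.425259i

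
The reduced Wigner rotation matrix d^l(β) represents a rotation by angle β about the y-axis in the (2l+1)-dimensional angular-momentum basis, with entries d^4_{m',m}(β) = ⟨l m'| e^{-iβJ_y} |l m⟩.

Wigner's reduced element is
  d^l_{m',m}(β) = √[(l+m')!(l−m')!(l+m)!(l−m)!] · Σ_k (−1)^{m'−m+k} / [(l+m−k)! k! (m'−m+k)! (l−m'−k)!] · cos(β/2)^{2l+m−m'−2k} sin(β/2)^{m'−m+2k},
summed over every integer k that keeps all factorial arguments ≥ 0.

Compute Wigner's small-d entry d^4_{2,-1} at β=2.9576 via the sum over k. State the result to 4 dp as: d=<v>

d^4_{2,-1}(β=2.9576) via Wigner's sum:
With c≡cos(β/2)=0.091867 and s≡sin(β/2)=0.995771, N=[720·2·6·120]^{1/2}=1018.233765
Admissible k: 0..2 (factorial args all ≥0)
  k=0: (−1)^3·1018.2338/(72)·0.0919^5·0.9958^3 = -0.000091
  k=1: (−1)^4·1018.2338/(48)·0.0919^3·0.9958^5 = +0.016102
  k=2: (−1)^5·1018.2338/(240)·0.0919^1·0.9958^7 = -0.378365
d^4_{2,-1}(2.9576) = -0.000091 +0.016102 -0.378365 = -0.362355

d=-0.3624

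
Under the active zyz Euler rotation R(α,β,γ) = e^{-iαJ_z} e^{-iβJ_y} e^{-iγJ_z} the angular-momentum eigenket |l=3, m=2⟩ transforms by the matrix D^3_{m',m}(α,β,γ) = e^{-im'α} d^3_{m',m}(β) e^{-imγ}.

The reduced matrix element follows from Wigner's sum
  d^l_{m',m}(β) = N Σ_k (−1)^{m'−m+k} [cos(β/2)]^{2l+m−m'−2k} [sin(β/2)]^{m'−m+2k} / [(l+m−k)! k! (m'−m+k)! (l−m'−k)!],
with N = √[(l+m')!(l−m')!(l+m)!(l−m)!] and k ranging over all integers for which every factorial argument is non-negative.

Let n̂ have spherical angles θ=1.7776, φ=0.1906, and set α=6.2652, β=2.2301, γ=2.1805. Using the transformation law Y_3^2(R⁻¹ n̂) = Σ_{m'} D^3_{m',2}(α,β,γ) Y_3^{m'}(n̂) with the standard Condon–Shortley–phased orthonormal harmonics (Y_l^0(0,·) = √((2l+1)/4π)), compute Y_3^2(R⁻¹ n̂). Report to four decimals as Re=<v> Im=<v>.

Need the full column D^3_{m',2} for m'=−3..3 at α=6.2652, β=2.2301, γ=2.1805.
cos(β/2)=0.440133, sin(β/2)=0.897933
d^3_{-3,2}: single k=5 term ⇒ +0.629330;  D = -0.184436+0.601697i
d^3_{-2,2}: k∈[4..5] ⇒ +0.629669 -0.524159 = +0.105510;  D = -0.032731+0.100305i
d^3_{-1,2}: k∈[3..4] ⇒ +0.390402 -0.812461 = -0.422059;  D = +0.138124-0.398818i
d^3_{0,2}: k∈[2..3] ⇒ +0.165723 -0.689768 = -0.524045;  D = +0.180378-0.492024i
d^3_{1,2}: k∈[1..2] ⇒ +0.046899 -0.390402 = -0.343503;  D = +0.124016-0.320335i
d^3_{2,2}: k∈[0..1] ⇒ +0.007269 -0.151284 = -0.144014;  D = +0.054401-0.133344i
d^3_{3,2}: single k=0 term ⇒ -0.036328;  D = +0.014325-0.033384i
Y_3^{m'}(θ=1.7776,φ=0.1906) and Σ D·Y over m':
  (-0.1844+0.6017i)·(+0.3289-0.2117i)  (-0.0327+0.1003i)·(-0.1866+0.0748i)  (+0.1381-0.3988i)·(-0.2451+0.0473i)  (+0.1804-0.4920i)·(+0.2137+0.0000i)  (+0.1240-0.3203i)·(+0.2451+0.0473i)  (+0.0544-0.1333i)·(-0.1866-0.0748i)  (+0.0143-0.0334i)·(-0.3289-0.2117i)
Y_3^2(R⁻¹ n̂) = +0.102498+0.171008i

Re=0.1025 Im=0.1710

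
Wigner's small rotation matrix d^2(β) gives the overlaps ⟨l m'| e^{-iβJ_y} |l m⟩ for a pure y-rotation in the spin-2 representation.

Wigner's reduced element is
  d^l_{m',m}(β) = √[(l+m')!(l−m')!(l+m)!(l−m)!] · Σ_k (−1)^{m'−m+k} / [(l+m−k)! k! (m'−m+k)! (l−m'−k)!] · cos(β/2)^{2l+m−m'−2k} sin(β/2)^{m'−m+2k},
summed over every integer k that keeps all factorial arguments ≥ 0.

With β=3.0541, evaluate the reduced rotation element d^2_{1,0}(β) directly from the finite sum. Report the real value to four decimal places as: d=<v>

d^2_{1,0}(β=3.0541) via Wigner's sum:
c=cos(3.0541/2)=0.043732, s=sin(3.0541/2)=0.999043; N=√[6·1·2·2]=4.898979
Admissible k: 0..1 (factorial args all ≥0)
  k=0: (−1)^1·4.8990/(2)·0.0437^3·0.9990^1 = -0.000205
  k=1: (−1)^2·4.8990/(2)·0.0437^1·0.9990^3 = +0.106815
d^2_{1,0}(3.0541) = -0.000205 +0.106815 = +0.106610

d=0.1066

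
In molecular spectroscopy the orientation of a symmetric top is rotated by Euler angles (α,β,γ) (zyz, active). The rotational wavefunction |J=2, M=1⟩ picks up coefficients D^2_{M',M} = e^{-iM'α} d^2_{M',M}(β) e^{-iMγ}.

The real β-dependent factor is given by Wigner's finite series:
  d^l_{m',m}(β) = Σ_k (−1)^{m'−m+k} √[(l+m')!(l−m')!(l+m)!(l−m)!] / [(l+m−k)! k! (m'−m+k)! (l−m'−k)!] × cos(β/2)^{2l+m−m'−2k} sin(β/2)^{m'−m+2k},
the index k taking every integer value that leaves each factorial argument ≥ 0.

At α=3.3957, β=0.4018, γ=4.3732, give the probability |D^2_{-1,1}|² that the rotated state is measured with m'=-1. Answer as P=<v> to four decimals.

First d^2_{-1,1}(β=0.4018), then the phase factors e^{-i(-1)α} and e^{-i(1)γ}:
c=cos(0.4018/2)=0.979887, s=sin(0.4018/2)=0.199551; N=√[1·6·6·1]=6.000000
k: max(0,(1)−(-1))=2 … min(2+(1),2−(-1))=3
  k=2: (−1)^0·6.0000/(2)·0.9799^2·0.1996^2 = +0.114705
  k=3: (−1)^1·6.0000/(6)·0.9799^0·0.1996^4 = -0.001586
d^2_{-1,1}(0.4018) = +0.114705 -0.001586 = +0.113119
|D^2_{-1,1}|² = |d^2_{-1,1}(β)|² = (+0.113119)² = 0.012796 (the z-rotation phases have unit modulus)

P=0.0128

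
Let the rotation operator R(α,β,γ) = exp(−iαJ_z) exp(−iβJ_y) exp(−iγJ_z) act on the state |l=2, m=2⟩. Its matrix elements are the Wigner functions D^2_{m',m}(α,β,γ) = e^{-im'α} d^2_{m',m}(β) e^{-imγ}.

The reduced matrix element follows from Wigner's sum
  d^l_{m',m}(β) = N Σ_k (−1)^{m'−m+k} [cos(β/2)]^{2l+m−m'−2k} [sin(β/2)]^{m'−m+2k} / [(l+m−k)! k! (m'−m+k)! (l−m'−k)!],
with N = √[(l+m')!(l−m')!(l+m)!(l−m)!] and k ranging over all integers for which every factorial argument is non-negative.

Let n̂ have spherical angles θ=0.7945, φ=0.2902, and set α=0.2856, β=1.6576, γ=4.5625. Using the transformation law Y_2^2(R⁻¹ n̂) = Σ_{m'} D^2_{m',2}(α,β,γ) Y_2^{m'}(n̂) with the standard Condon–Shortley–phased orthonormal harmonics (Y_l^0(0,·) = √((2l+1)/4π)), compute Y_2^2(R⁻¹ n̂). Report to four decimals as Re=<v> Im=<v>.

Re=-0.2136 Im=-0.0640

Need the full column D^2_{m',2} for m'=−2..2 at α=0.2856, β=1.6576, γ=4.5625.
cos(β/2)=0.675761, sin(β/2)=0.737121
d^2_{-2,2}: single k=4 term ⇒ +0.295226;  D = -0.190149-0.225836i
d^2_{-1,2}: single k=3 term ⇒ +0.541302;  D = -0.451177-0.299077i
d^2_{0,2}: single k=2 term ⇒ +0.607770;  D = -0.580665-0.179479i
d^2_{1,2}: single k=1 term ⇒ +0.454933;  D = -0.454888-0.006450i
d^2_{2,2}: single k=0 term ⇒ +0.208532;  D = -0.200897+0.055908i
Y_2^{m'}(θ=0.7945,φ=0.2902) and Σ D·Y over m':
  (-0.1901-0.2258i)·(+0.1644-0.1078i)  (-0.4512-0.2991i)·(+0.3701-0.1105i)  (-0.5807-0.1795i)·(+0.1491+0.0000i)  (-0.4549-0.0064i)·(-0.3701-0.1105i)  (-0.2009+0.0559i)·(+0.1644+0.1078i)
Y_2^2(R⁻¹ n̂) = -0.213649-0.064021i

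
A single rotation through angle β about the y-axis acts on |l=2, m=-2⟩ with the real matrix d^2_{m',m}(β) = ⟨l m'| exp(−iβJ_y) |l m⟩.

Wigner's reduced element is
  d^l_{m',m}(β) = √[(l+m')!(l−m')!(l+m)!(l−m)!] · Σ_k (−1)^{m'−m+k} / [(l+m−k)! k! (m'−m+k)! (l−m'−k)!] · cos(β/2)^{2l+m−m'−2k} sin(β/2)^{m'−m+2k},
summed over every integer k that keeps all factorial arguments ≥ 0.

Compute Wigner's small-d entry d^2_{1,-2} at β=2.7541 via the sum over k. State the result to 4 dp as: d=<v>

d^2_{1,-2}(β=2.7541) via Wigner's sum:
Half-angle: c=0.192536, s=0.981290. N=√(6·1·1·24)=12.000000
k∈{0} keeps every argument non-negative
  k=0: (−1)^3·12.0000/(6)·0.1925^1·0.9813^3 = -0.363860
d^2_{1,-2}(2.7541) = -0.363860

d=-0.3639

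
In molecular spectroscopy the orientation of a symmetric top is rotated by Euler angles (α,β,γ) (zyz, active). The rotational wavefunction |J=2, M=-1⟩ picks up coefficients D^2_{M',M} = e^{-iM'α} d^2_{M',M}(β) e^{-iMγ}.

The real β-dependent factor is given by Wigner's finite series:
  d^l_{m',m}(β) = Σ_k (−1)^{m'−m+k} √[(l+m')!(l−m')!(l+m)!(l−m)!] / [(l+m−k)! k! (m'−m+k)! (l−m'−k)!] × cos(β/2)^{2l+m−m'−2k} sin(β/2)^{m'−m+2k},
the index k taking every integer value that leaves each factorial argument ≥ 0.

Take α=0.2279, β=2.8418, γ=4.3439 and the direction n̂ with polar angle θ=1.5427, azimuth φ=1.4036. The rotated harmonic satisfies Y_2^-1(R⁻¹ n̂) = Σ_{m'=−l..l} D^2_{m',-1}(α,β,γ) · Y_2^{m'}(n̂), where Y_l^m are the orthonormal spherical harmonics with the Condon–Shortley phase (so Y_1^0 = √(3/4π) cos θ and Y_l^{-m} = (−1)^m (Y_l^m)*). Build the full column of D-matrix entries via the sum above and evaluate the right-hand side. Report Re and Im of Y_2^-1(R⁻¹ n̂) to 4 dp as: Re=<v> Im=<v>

Re=-0.0486 Im=0.0458

Need the full column D^2_{m',-1} for m'=−2..2 at α=0.2279, β=2.8418, γ=4.3439.
cos(β/2)=0.149336, sin(β/2)=0.988787
d^2_{-2,-1}: single k=1 term ⇒ +0.006586;  D = +0.000574-0.006561i
d^2_{-1,-1}: k∈[0..1] ⇒ +0.000497 -0.065411 = -0.064914;  D = +0.009096+0.064274i
d^2_{0,-1}: k∈[0..1] ⇒ -0.008066 +0.353628 = +0.345562;  D = -0.124474-0.322365i
d^2_{1,-1}: k∈[0..1] ⇒ +0.065411 -0.955895 = -0.890484;  D = +0.500148+0.736759i
d^2_{2,-1}: single k=0 term ⇒ -0.288736;  D = +0.211951+0.196075i
Y_2^{m'}(θ=1.5427,φ=1.4036) and Σ D·Y over m':
  (+0.0006-0.0066i)·(-0.3646-0.1267i)  (+0.0091+0.0643i)·(+0.0036-0.0214i)  (-0.1245-0.3224i)·(-0.3146+0.0000i)  (+0.5001+0.7368i)·(-0.0036-0.0214i)  (+0.2120+0.1961i)·(-0.3646+0.1267i)
Y_2^-1(R⁻¹ n̂) = -0.048626+0.045790i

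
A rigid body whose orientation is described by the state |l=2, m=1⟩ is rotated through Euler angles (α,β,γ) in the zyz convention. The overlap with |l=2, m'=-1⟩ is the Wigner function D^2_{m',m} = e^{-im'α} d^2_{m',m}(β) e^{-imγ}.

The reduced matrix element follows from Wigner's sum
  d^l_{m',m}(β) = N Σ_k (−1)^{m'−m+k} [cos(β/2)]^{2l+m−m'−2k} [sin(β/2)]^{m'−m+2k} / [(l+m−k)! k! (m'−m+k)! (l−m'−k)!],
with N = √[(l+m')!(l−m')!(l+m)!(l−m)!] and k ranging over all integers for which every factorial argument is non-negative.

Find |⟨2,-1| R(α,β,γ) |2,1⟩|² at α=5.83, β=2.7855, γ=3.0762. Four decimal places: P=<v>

P=0.7176

First d^2_{-1,1}(β=2.7855), then the phase factors e^{-i(-1)α} and e^{-i(1)γ}:
With c≡cos(β/2)=0.177107 and s≡sin(β/2)=0.984192, N=[1·6·6·1]^{1/2}=6.000000
The bounds max(0,m−m')=2 and min(l+m,l−m')=3 give 2 terms
  k=2: (−1)^0·6.0000/(2)·0.1771^2·0.9842^2 = +0.091149
  k=3: (−1)^1·6.0000/(6)·0.1771^0·0.9842^4 = -0.938250
d^2_{-1,1}(2.7855) = +0.091149 -0.938250 = -0.847101
|D^2_{-1,1}|² = |d^2_{-1,1}(β)|² = (-0.847101)² = 0.717580 (the z-rotation phases have unit modulus)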